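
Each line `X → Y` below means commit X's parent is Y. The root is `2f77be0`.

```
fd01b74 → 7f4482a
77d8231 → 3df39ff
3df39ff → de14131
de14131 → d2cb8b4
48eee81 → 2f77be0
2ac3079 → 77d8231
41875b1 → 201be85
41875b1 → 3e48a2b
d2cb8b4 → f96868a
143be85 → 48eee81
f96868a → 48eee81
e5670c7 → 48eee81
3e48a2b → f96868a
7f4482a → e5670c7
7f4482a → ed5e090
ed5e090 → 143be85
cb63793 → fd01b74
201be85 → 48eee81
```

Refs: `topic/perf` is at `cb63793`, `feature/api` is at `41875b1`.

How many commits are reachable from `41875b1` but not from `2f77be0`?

5

Reachable from 41875b1: {201be85, 2f77be0, 3e48a2b, 41875b1, 48eee81, f96868a}.
Reachable from 2f77be0: {2f77be0}.
In 41875b1's history but not 2f77be0's: {201be85, 3e48a2b, 41875b1, 48eee81, f96868a} — 5 commits.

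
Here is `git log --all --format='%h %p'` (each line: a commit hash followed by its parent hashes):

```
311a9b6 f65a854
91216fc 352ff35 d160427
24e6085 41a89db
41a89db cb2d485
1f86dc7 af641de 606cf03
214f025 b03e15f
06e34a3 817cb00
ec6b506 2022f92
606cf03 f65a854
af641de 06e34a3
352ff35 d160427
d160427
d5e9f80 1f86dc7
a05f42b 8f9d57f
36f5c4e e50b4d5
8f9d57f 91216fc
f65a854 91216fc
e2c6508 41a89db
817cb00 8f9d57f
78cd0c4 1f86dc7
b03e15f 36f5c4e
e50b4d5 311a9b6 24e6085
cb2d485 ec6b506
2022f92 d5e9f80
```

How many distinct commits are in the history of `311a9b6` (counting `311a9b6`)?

5

Walking parent pointers from 311a9b6: reachable set = {311a9b6, 352ff35, 91216fc, d160427, f65a854}.
That is 5 commits.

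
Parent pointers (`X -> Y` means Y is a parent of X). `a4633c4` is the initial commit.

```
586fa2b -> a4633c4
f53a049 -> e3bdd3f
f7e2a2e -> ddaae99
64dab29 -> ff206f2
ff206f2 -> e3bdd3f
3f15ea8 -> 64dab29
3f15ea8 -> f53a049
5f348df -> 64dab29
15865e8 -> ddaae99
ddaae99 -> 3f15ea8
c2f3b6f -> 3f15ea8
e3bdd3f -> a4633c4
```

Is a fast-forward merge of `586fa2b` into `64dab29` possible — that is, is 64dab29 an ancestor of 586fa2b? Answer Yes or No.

No

A fast-forward from 64dab29 to 586fa2b is possible iff 64dab29 is an ancestor of 586fa2b.
Ancestors of 586fa2b: {586fa2b, a4633c4}.
64dab29 is not among them, so fast-forward is not possible.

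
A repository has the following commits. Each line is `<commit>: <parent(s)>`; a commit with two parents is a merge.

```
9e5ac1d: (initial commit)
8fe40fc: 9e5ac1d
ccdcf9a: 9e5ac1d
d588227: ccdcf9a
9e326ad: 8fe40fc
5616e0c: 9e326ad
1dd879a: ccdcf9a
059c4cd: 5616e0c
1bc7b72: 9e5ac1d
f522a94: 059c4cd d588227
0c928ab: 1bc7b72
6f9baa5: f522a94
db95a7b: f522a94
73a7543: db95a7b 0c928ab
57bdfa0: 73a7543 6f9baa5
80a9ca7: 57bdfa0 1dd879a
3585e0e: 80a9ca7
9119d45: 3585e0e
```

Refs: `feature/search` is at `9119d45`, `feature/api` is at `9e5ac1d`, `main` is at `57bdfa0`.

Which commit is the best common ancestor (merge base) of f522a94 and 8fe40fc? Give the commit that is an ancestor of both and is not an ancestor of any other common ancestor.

Ancestors of f522a94: {059c4cd, 5616e0c, 8fe40fc, 9e326ad, 9e5ac1d, ccdcf9a, d588227, f522a94}.
Ancestors of 8fe40fc: {8fe40fc, 9e5ac1d}.
Common ancestors: {8fe40fc, 9e5ac1d}.
Among these, 8fe40fc is not an ancestor of any other common ancestor — it is the merge base.

8fe40fc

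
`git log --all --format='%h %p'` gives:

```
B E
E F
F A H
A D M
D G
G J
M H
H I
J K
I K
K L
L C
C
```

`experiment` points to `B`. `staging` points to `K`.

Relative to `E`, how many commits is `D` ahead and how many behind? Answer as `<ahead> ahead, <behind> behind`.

Reachable from D: {C, D, G, J, K, L}.
Reachable from E: {A, C, D, E, F, G, H, I, J, K, L, M}.
Only in D's history (ahead): {} — 0.
Only in E's history (behind): {A, E, F, H, I, M} — 6.

0 ahead, 6 behind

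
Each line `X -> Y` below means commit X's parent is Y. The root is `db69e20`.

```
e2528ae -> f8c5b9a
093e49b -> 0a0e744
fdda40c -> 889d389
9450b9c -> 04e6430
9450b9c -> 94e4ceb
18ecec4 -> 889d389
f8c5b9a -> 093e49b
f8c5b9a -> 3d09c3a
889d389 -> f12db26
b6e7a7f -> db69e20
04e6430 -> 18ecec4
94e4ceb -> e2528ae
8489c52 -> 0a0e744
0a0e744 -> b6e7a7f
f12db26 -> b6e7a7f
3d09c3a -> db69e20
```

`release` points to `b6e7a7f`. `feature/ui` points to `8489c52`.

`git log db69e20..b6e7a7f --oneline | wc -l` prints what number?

Reachable from b6e7a7f: {b6e7a7f, db69e20}.
Reachable from db69e20: {db69e20}.
In b6e7a7f's history but not db69e20's: {b6e7a7f} — 1 commit.

1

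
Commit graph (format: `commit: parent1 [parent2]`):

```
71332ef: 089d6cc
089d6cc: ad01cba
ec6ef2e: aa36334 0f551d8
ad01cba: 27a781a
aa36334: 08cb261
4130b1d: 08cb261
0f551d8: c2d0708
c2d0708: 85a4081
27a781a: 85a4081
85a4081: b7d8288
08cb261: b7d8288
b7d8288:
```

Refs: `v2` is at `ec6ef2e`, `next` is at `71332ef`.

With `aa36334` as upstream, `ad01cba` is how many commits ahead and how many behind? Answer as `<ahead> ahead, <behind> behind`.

Reachable from ad01cba: {27a781a, 85a4081, ad01cba, b7d8288}.
Reachable from aa36334: {08cb261, aa36334, b7d8288}.
Only in ad01cba's history (ahead): {27a781a, 85a4081, ad01cba} — 3.
Only in aa36334's history (behind): {08cb261, aa36334} — 2.

3 ahead, 2 behind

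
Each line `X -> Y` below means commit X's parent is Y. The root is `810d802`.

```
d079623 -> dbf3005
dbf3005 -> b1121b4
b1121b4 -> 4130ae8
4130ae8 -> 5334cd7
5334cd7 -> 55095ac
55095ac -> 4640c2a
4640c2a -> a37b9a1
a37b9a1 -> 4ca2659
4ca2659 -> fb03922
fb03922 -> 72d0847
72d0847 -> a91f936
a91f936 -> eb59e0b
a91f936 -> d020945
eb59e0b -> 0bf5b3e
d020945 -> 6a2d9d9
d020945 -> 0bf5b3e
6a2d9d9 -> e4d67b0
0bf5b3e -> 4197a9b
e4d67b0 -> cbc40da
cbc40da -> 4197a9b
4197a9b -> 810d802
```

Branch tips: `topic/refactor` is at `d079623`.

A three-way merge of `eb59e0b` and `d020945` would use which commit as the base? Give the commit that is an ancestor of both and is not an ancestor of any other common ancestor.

Ancestors of eb59e0b: {0bf5b3e, 4197a9b, 810d802, eb59e0b}.
Ancestors of d020945: {0bf5b3e, 4197a9b, 6a2d9d9, 810d802, cbc40da, d020945, e4d67b0}.
Common ancestors: {0bf5b3e, 4197a9b, 810d802}.
Among these, 0bf5b3e is not an ancestor of any other common ancestor — it is the merge base.

0bf5b3e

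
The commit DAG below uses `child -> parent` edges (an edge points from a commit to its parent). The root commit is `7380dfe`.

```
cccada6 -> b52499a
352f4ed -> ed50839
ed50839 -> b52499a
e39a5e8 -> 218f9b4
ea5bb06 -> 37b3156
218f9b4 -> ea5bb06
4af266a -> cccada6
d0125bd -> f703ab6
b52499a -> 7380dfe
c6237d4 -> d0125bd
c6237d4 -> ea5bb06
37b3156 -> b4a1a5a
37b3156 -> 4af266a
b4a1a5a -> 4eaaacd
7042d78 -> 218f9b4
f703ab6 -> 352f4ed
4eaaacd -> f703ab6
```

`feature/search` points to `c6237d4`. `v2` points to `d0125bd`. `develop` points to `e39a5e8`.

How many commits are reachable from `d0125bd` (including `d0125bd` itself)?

6

Walking parent pointers from d0125bd: reachable set = {352f4ed, 7380dfe, b52499a, d0125bd, ed50839, f703ab6}.
That is 6 commits.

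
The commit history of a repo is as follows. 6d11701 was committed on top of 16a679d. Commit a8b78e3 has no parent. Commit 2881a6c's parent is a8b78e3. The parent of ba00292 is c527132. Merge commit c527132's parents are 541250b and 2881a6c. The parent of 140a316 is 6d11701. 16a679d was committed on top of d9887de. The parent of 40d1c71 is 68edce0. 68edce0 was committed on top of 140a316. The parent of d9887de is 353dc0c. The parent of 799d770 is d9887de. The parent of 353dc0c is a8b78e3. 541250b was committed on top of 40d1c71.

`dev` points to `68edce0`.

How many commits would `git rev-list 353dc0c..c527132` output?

Reachable from c527132: {140a316, 16a679d, 2881a6c, 353dc0c, 40d1c71, 541250b, 68edce0, 6d11701, a8b78e3, c527132, d9887de}.
Reachable from 353dc0c: {353dc0c, a8b78e3}.
In c527132's history but not 353dc0c's: {140a316, 16a679d, 2881a6c, 40d1c71, 541250b, 68edce0, 6d11701, c527132, d9887de} — 9 commits.

9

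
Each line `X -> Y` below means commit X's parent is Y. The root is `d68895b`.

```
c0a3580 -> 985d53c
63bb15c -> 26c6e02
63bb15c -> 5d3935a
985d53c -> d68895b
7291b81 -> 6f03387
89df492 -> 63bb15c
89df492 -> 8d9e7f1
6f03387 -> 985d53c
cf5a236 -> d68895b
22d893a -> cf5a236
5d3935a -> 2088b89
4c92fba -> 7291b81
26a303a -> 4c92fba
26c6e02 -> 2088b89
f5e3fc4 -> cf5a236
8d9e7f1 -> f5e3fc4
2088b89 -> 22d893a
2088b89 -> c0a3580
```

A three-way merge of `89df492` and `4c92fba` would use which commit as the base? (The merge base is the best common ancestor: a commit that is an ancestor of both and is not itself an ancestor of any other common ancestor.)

985d53c

Ancestors of 89df492: {2088b89, 22d893a, 26c6e02, 5d3935a, 63bb15c, 89df492, 8d9e7f1, 985d53c, c0a3580, cf5a236, d68895b, f5e3fc4}.
Ancestors of 4c92fba: {4c92fba, 6f03387, 7291b81, 985d53c, d68895b}.
Common ancestors: {985d53c, d68895b}.
Among these, 985d53c is not an ancestor of any other common ancestor — it is the merge base.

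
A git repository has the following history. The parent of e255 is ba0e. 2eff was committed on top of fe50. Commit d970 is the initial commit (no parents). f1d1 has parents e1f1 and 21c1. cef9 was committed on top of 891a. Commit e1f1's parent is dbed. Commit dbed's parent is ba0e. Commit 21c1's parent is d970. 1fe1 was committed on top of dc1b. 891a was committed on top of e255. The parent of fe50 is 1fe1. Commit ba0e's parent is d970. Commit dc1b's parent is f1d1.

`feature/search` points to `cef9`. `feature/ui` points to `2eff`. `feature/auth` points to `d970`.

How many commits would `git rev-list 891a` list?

Walking parent pointers from 891a: reachable set = {891a, ba0e, d970, e255}.
That is 4 commits.

4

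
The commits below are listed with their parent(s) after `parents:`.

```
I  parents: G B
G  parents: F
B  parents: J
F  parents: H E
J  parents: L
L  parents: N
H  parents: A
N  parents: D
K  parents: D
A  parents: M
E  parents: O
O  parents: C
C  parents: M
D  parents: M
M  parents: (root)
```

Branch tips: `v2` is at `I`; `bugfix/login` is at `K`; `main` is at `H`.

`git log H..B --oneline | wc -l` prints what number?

Reachable from B: {B, D, J, L, M, N}.
Reachable from H: {A, H, M}.
In B's history but not H's: {B, D, J, L, N} — 5 commits.

5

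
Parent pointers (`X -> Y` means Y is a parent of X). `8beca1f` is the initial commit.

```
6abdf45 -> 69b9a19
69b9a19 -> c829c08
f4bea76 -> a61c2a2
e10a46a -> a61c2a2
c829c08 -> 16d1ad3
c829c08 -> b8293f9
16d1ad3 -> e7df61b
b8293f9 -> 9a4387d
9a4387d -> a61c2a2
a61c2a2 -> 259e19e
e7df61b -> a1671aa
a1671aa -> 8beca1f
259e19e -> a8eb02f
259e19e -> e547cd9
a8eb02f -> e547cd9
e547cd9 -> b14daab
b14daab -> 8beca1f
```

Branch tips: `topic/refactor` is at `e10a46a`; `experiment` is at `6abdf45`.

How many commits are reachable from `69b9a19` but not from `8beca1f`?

12

Reachable from 69b9a19: {16d1ad3, 259e19e, 69b9a19, 8beca1f, 9a4387d, a1671aa, a61c2a2, a8eb02f, b14daab, b8293f9, c829c08, e547cd9, e7df61b}.
Reachable from 8beca1f: {8beca1f}.
In 69b9a19's history but not 8beca1f's: {16d1ad3, 259e19e, 69b9a19, 9a4387d, a1671aa, a61c2a2, a8eb02f, b14daab, b8293f9, c829c08, e547cd9, e7df61b} — 12 commits.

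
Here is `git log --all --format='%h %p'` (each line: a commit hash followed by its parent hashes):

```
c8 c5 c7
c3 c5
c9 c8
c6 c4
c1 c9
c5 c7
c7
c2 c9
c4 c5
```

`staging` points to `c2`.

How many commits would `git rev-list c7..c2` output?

4

Reachable from c2: {c2, c5, c7, c8, c9}.
Reachable from c7: {c7}.
In c2's history but not c7's: {c2, c5, c8, c9} — 4 commits.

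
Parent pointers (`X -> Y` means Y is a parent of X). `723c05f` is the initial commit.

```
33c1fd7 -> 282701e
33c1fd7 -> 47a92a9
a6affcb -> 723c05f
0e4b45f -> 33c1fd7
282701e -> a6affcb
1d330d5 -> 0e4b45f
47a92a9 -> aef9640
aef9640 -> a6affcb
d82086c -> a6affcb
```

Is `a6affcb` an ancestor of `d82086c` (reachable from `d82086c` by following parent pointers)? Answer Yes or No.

Ancestors of d82086c (commits reachable by following parents): {723c05f, a6affcb, d82086c}.
a6affcb is in that set, so it is an ancestor of d82086c.

Yes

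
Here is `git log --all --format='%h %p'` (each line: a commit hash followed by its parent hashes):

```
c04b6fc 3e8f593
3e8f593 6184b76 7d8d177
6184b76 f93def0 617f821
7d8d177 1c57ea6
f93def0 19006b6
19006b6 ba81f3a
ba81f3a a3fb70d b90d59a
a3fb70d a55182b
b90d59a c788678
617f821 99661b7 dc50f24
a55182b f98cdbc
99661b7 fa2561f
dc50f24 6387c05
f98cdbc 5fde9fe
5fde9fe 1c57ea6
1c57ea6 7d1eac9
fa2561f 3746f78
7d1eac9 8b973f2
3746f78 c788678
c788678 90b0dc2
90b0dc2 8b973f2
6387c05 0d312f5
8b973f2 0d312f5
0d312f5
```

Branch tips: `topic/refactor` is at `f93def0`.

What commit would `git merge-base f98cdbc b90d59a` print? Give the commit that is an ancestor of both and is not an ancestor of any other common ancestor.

8b973f2

Ancestors of f98cdbc: {0d312f5, 1c57ea6, 5fde9fe, 7d1eac9, 8b973f2, f98cdbc}.
Ancestors of b90d59a: {0d312f5, 8b973f2, 90b0dc2, b90d59a, c788678}.
Common ancestors: {0d312f5, 8b973f2}.
Among these, 8b973f2 is not an ancestor of any other common ancestor — it is the merge base.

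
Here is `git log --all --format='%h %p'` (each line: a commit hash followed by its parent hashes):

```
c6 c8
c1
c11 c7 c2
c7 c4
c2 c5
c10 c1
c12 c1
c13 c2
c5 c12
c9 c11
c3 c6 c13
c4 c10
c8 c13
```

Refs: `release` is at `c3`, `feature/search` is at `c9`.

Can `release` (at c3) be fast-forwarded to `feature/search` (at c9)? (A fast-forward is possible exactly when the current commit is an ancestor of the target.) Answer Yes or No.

A fast-forward from c3 to c9 is possible iff c3 is an ancestor of c9.
Ancestors of c9: {c1, c10, c11, c12, c2, c4, c5, c7, c9}.
c3 is not among them, so fast-forward is not possible.

No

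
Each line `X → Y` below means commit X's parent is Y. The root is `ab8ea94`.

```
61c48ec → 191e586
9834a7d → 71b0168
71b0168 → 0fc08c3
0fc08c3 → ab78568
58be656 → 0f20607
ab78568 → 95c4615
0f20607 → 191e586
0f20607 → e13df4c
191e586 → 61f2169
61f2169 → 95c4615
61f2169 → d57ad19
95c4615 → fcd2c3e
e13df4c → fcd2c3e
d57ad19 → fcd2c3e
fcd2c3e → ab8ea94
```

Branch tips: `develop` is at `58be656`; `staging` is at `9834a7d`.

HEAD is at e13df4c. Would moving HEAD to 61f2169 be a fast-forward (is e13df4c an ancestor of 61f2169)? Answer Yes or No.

No

A fast-forward from e13df4c to 61f2169 is possible iff e13df4c is an ancestor of 61f2169.
Ancestors of 61f2169: {61f2169, 95c4615, ab8ea94, d57ad19, fcd2c3e}.
e13df4c is not among them, so fast-forward is not possible.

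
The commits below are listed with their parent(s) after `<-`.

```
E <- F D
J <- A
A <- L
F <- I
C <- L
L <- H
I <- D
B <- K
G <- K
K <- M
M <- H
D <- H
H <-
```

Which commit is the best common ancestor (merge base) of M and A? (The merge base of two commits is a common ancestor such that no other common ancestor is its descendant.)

Ancestors of M: {H, M}.
Ancestors of A: {A, H, L}.
Common ancestors: {H}.
The only common ancestor is H, so it is the merge base.

H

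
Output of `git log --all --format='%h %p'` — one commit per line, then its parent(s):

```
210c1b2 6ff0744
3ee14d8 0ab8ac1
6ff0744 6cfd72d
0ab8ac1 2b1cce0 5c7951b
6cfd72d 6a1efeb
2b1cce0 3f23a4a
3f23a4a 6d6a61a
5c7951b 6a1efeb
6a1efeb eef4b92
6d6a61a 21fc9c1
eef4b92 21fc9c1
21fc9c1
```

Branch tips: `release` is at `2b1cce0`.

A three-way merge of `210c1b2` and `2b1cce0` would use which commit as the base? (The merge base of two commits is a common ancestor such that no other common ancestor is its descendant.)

Ancestors of 210c1b2: {210c1b2, 21fc9c1, 6a1efeb, 6cfd72d, 6ff0744, eef4b92}.
Ancestors of 2b1cce0: {21fc9c1, 2b1cce0, 3f23a4a, 6d6a61a}.
Common ancestors: {21fc9c1}.
The only common ancestor is 21fc9c1, so it is the merge base.

21fc9c1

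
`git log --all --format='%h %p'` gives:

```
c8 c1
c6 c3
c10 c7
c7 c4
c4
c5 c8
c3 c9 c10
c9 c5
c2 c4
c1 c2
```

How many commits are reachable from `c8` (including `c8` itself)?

4

Walking parent pointers from c8: reachable set = {c1, c2, c4, c8}.
That is 4 commits.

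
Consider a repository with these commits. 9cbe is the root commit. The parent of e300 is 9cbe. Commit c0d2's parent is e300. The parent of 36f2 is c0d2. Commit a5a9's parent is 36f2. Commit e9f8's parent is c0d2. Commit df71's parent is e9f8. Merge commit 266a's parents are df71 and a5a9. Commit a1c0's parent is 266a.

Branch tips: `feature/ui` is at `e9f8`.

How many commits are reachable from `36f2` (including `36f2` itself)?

Walking parent pointers from 36f2: reachable set = {36f2, 9cbe, c0d2, e300}.
That is 4 commits.

4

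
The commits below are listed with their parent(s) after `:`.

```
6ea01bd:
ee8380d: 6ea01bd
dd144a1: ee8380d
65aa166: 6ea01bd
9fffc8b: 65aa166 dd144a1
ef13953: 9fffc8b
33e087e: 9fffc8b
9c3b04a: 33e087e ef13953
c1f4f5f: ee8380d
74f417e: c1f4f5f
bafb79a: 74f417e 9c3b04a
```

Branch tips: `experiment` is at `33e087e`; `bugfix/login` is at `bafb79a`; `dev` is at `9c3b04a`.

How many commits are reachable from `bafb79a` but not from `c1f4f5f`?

Reachable from bafb79a: {33e087e, 65aa166, 6ea01bd, 74f417e, 9c3b04a, 9fffc8b, bafb79a, c1f4f5f, dd144a1, ee8380d, ef13953}.
Reachable from c1f4f5f: {6ea01bd, c1f4f5f, ee8380d}.
In bafb79a's history but not c1f4f5f's: {33e087e, 65aa166, 74f417e, 9c3b04a, 9fffc8b, bafb79a, dd144a1, ef13953} — 8 commits.

8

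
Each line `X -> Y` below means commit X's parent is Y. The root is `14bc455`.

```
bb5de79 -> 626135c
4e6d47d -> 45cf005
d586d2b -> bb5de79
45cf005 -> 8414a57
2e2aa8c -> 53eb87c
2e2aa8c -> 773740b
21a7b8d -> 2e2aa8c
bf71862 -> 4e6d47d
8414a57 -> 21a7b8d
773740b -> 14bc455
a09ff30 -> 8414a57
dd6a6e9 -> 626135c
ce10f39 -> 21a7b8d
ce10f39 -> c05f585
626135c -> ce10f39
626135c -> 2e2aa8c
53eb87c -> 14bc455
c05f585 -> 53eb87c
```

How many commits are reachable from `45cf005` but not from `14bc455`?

Reachable from 45cf005: {14bc455, 21a7b8d, 2e2aa8c, 45cf005, 53eb87c, 773740b, 8414a57}.
Reachable from 14bc455: {14bc455}.
In 45cf005's history but not 14bc455's: {21a7b8d, 2e2aa8c, 45cf005, 53eb87c, 773740b, 8414a57} — 6 commits.

6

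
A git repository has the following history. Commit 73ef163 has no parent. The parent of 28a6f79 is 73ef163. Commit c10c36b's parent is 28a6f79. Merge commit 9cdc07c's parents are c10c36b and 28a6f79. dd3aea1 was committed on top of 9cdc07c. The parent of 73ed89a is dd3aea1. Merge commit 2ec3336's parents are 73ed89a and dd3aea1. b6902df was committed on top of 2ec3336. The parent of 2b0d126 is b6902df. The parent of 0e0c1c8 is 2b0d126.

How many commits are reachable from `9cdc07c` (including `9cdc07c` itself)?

4

Walking parent pointers from 9cdc07c: reachable set = {28a6f79, 73ef163, 9cdc07c, c10c36b}.
That is 4 commits.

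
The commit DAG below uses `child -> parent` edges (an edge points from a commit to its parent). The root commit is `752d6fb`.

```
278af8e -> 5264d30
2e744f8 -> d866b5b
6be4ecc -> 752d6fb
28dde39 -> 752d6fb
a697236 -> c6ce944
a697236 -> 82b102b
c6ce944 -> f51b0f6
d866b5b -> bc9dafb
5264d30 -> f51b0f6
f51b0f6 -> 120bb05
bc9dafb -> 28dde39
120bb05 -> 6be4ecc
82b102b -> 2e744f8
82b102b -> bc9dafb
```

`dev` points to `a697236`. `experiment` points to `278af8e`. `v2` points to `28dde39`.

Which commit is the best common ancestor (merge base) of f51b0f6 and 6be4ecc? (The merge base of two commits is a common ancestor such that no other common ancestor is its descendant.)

Ancestors of f51b0f6: {120bb05, 6be4ecc, 752d6fb, f51b0f6}.
Ancestors of 6be4ecc: {6be4ecc, 752d6fb}.
Common ancestors: {6be4ecc, 752d6fb}.
Among these, 6be4ecc is not an ancestor of any other common ancestor — it is the merge base.

6be4ecc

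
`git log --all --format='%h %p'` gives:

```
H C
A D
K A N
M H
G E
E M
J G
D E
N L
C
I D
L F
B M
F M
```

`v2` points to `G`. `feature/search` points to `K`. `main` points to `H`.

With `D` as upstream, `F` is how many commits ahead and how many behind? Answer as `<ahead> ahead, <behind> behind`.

Reachable from F: {C, F, H, M}.
Reachable from D: {C, D, E, H, M}.
Only in F's history (ahead): {F} — 1.
Only in D's history (behind): {D, E} — 2.

1 ahead, 2 behind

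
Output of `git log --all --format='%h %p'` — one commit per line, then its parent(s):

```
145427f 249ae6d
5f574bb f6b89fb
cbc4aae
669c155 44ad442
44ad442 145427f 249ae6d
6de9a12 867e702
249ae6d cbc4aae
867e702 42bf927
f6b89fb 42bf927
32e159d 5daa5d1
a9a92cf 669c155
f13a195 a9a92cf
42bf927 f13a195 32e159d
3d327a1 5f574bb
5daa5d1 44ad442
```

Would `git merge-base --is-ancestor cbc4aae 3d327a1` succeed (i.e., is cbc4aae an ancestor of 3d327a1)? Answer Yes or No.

Ancestors of 3d327a1 (commits reachable by following parents): {145427f, 249ae6d, 32e159d, 3d327a1, 42bf927, 44ad442, 5daa5d1, 5f574bb, 669c155, a9a92cf, cbc4aae, f13a195, f6b89fb}.
cbc4aae is in that set, so it is an ancestor of 3d327a1.

Yes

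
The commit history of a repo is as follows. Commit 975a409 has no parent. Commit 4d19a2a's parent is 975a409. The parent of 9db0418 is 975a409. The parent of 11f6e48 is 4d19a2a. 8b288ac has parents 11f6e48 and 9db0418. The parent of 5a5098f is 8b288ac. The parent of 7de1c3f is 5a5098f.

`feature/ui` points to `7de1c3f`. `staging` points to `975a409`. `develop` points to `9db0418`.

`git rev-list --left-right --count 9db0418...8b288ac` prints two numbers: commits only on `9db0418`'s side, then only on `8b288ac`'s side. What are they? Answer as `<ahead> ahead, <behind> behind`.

0 ahead, 3 behind

Reachable from 9db0418: {975a409, 9db0418}.
Reachable from 8b288ac: {11f6e48, 4d19a2a, 8b288ac, 975a409, 9db0418}.
Only in 9db0418's history (ahead): {} — 0.
Only in 8b288ac's history (behind): {11f6e48, 4d19a2a, 8b288ac} — 3.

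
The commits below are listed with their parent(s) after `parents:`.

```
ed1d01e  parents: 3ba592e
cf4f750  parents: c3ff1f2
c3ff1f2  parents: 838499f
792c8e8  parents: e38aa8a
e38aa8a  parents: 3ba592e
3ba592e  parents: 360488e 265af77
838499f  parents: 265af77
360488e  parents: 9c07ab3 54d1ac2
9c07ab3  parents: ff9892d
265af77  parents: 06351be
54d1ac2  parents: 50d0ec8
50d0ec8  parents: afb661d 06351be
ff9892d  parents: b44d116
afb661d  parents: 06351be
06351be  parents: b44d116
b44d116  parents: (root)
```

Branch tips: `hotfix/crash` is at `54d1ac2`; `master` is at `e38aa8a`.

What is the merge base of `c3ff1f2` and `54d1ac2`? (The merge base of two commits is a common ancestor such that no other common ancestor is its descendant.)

06351be

Ancestors of c3ff1f2: {06351be, 265af77, 838499f, b44d116, c3ff1f2}.
Ancestors of 54d1ac2: {06351be, 50d0ec8, 54d1ac2, afb661d, b44d116}.
Common ancestors: {06351be, b44d116}.
Among these, 06351be is not an ancestor of any other common ancestor — it is the merge base.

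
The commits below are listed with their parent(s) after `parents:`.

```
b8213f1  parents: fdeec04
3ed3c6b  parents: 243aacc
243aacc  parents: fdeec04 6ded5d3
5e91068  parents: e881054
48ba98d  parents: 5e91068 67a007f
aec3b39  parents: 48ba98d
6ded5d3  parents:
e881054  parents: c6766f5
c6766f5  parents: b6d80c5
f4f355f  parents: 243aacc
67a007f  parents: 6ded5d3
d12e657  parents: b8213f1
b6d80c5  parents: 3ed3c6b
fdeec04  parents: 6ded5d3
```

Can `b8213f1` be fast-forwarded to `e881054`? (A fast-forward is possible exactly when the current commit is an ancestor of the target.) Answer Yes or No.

A fast-forward from b8213f1 to e881054 is possible iff b8213f1 is an ancestor of e881054.
Ancestors of e881054: {243aacc, 3ed3c6b, 6ded5d3, b6d80c5, c6766f5, e881054, fdeec04}.
b8213f1 is not among them, so fast-forward is not possible.

No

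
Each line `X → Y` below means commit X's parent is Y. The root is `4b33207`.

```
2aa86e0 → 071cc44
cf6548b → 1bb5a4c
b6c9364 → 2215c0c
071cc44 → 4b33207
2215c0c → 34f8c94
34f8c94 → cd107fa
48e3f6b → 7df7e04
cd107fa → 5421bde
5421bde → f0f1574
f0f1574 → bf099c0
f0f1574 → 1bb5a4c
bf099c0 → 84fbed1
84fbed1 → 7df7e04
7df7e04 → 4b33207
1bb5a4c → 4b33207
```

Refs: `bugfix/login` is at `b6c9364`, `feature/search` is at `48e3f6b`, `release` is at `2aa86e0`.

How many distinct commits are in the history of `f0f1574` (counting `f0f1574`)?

Walking parent pointers from f0f1574: reachable set = {1bb5a4c, 4b33207, 7df7e04, 84fbed1, bf099c0, f0f1574}.
That is 6 commits.

6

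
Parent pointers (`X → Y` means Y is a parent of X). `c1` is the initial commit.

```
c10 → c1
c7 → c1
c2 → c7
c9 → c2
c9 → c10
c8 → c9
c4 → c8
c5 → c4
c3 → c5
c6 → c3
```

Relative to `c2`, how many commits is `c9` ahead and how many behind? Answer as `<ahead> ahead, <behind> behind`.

Reachable from c9: {c1, c10, c2, c7, c9}.
Reachable from c2: {c1, c2, c7}.
Only in c9's history (ahead): {c10, c9} — 2.
Only in c2's history (behind): {} — 0.

2 ahead, 0 behind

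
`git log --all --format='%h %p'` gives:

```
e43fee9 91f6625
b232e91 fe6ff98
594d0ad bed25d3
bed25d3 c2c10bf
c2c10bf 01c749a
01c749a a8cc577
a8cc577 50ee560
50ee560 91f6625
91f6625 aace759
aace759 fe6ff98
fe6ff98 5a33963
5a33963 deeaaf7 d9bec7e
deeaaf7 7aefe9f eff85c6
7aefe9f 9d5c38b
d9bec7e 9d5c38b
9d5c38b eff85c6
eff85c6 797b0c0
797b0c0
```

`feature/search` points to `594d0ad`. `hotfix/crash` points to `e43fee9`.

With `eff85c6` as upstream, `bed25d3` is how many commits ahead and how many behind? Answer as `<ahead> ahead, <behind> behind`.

13 ahead, 0 behind

Reachable from bed25d3: {01c749a, 50ee560, 5a33963, 797b0c0, 7aefe9f, 91f6625, 9d5c38b, a8cc577, aace759, bed25d3, c2c10bf, d9bec7e, deeaaf7, eff85c6, fe6ff98}.
Reachable from eff85c6: {797b0c0, eff85c6}.
Only in bed25d3's history (ahead): {01c749a, 50ee560, 5a33963, 7aefe9f, 91f6625, 9d5c38b, a8cc577, aace759, bed25d3, c2c10bf, d9bec7e, deeaaf7, fe6ff98} — 13.
Only in eff85c6's history (behind): {} — 0.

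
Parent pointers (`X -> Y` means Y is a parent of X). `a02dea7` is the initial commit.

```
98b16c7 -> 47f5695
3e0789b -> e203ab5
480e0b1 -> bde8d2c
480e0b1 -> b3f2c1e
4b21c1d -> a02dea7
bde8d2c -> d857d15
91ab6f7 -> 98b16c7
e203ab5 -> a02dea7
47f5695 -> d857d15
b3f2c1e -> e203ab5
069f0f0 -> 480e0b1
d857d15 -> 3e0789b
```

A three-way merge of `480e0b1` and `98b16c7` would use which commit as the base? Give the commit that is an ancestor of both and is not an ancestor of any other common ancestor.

d857d15

Ancestors of 480e0b1: {3e0789b, 480e0b1, a02dea7, b3f2c1e, bde8d2c, d857d15, e203ab5}.
Ancestors of 98b16c7: {3e0789b, 47f5695, 98b16c7, a02dea7, d857d15, e203ab5}.
Common ancestors: {3e0789b, a02dea7, d857d15, e203ab5}.
Among these, d857d15 is not an ancestor of any other common ancestor — it is the merge base.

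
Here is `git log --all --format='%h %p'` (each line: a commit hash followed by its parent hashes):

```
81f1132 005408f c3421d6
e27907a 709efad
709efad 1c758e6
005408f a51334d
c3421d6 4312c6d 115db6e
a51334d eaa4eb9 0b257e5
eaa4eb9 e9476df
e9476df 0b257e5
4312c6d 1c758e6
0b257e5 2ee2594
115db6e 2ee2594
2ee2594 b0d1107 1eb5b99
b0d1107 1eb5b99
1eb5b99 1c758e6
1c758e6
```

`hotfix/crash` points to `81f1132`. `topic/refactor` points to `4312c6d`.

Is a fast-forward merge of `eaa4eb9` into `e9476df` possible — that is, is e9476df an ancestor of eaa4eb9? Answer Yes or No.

A fast-forward from e9476df to eaa4eb9 is possible iff e9476df is an ancestor of eaa4eb9.
Ancestors of eaa4eb9: {0b257e5, 1c758e6, 1eb5b99, 2ee2594, b0d1107, e9476df, eaa4eb9}.
e9476df is among them, so fast-forward is possible.

Yes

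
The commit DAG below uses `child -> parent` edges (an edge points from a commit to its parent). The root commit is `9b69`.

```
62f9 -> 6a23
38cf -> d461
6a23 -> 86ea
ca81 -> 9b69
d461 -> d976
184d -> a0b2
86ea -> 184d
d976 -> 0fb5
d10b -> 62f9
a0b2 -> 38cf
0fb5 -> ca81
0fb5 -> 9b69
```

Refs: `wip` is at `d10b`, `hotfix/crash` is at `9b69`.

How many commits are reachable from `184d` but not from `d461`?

3

Reachable from 184d: {0fb5, 184d, 38cf, 9b69, a0b2, ca81, d461, d976}.
Reachable from d461: {0fb5, 9b69, ca81, d461, d976}.
In 184d's history but not d461's: {184d, 38cf, a0b2} — 3 commits.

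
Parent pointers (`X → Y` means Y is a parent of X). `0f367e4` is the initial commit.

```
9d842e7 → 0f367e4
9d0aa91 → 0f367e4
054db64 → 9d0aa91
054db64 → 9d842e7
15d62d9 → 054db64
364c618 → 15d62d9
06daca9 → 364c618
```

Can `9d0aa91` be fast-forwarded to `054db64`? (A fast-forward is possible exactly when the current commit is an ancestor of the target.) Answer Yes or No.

Yes

A fast-forward from 9d0aa91 to 054db64 is possible iff 9d0aa91 is an ancestor of 054db64.
Ancestors of 054db64: {054db64, 0f367e4, 9d0aa91, 9d842e7}.
9d0aa91 is among them, so fast-forward is possible.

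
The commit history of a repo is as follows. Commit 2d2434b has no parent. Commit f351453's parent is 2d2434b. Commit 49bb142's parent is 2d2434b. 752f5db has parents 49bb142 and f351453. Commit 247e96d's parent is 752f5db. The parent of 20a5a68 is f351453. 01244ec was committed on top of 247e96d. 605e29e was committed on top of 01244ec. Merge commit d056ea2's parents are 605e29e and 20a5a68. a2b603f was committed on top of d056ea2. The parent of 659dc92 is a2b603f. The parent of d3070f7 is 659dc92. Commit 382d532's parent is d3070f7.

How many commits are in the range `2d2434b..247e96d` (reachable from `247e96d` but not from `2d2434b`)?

4

Reachable from 247e96d: {247e96d, 2d2434b, 49bb142, 752f5db, f351453}.
Reachable from 2d2434b: {2d2434b}.
In 247e96d's history but not 2d2434b's: {247e96d, 49bb142, 752f5db, f351453} — 4 commits.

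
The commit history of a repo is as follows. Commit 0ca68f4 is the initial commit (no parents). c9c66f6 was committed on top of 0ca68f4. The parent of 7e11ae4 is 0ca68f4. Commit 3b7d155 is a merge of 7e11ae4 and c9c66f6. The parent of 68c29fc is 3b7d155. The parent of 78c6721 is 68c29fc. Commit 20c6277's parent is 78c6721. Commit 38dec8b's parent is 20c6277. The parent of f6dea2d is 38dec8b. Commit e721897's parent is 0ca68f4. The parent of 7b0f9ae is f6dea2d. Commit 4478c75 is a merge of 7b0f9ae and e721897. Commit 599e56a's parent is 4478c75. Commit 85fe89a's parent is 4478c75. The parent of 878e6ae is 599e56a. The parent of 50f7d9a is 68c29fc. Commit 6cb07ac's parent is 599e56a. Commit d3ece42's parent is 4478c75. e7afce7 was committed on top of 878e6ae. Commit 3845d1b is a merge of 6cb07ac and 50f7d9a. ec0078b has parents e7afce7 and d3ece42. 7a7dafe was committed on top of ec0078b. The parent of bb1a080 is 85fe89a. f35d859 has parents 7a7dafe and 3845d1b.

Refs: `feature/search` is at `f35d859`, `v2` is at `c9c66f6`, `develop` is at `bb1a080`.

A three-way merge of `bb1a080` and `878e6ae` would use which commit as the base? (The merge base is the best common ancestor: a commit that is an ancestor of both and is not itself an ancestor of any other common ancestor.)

4478c75

Ancestors of bb1a080: {0ca68f4, 20c6277, 38dec8b, 3b7d155, 4478c75, 68c29fc, 78c6721, 7b0f9ae, 7e11ae4, 85fe89a, bb1a080, c9c66f6, e721897, f6dea2d}.
Ancestors of 878e6ae: {0ca68f4, 20c6277, 38dec8b, 3b7d155, 4478c75, 599e56a, 68c29fc, 78c6721, 7b0f9ae, 7e11ae4, 878e6ae, c9c66f6, e721897, f6dea2d}.
Common ancestors: {0ca68f4, 20c6277, 38dec8b, 3b7d155, 4478c75, 68c29fc, 78c6721, 7b0f9ae, 7e11ae4, c9c66f6, e721897, f6dea2d}.
Among these, 4478c75 is not an ancestor of any other common ancestor — it is the merge base.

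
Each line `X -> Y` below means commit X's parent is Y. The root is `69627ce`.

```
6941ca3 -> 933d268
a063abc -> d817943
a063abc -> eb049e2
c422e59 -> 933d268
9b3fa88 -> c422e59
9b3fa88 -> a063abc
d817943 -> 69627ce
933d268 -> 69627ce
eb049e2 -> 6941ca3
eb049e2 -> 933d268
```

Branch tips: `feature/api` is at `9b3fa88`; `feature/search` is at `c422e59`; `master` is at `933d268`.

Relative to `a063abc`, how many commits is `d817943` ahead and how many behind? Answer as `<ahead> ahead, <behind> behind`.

0 ahead, 4 behind

Reachable from d817943: {69627ce, d817943}.
Reachable from a063abc: {6941ca3, 69627ce, 933d268, a063abc, d817943, eb049e2}.
Only in d817943's history (ahead): {} — 0.
Only in a063abc's history (behind): {6941ca3, 933d268, a063abc, eb049e2} — 4.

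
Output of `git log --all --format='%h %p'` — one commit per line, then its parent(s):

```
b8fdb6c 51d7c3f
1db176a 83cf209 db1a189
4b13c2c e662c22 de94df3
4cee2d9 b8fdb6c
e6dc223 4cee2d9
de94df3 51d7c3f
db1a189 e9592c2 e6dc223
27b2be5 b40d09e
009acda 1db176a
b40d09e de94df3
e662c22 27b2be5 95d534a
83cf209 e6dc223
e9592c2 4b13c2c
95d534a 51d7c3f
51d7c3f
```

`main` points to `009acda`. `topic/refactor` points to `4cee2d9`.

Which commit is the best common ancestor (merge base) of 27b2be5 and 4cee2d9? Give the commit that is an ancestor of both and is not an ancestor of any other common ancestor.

51d7c3f

Ancestors of 27b2be5: {27b2be5, 51d7c3f, b40d09e, de94df3}.
Ancestors of 4cee2d9: {4cee2d9, 51d7c3f, b8fdb6c}.
Common ancestors: {51d7c3f}.
The only common ancestor is 51d7c3f, so it is the merge base.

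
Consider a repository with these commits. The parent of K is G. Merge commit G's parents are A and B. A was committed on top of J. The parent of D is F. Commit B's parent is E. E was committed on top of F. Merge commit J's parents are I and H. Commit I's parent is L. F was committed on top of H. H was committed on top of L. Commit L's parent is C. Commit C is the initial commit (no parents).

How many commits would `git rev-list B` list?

Walking parent pointers from B: reachable set = {B, C, E, F, H, L}.
That is 6 commits.

6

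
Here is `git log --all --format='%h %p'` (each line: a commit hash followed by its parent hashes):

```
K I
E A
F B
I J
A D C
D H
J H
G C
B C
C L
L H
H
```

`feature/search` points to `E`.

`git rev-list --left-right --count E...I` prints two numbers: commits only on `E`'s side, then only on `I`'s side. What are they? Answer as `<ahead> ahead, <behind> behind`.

Reachable from E: {A, C, D, E, H, L}.
Reachable from I: {H, I, J}.
Only in E's history (ahead): {A, C, D, E, L} — 5.
Only in I's history (behind): {I, J} — 2.

5 ahead, 2 behind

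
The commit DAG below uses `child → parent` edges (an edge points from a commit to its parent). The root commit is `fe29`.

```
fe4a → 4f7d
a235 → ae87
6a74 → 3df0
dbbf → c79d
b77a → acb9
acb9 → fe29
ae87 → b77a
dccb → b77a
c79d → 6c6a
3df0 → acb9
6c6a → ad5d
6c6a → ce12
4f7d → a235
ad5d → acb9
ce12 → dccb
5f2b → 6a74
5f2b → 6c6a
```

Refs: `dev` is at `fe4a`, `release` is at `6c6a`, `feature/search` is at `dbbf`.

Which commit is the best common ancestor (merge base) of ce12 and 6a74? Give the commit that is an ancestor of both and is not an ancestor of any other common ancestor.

acb9

Ancestors of ce12: {acb9, b77a, ce12, dccb, fe29}.
Ancestors of 6a74: {3df0, 6a74, acb9, fe29}.
Common ancestors: {acb9, fe29}.
Among these, acb9 is not an ancestor of any other common ancestor — it is the merge base.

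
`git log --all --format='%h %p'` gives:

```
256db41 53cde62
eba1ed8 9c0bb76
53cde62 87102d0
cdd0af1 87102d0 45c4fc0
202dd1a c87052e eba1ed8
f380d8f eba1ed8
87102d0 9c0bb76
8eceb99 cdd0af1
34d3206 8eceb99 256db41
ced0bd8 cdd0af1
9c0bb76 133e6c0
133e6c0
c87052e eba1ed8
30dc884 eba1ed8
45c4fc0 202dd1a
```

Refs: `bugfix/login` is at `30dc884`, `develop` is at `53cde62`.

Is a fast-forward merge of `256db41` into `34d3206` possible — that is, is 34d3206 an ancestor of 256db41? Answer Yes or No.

No

A fast-forward from 34d3206 to 256db41 is possible iff 34d3206 is an ancestor of 256db41.
Ancestors of 256db41: {133e6c0, 256db41, 53cde62, 87102d0, 9c0bb76}.
34d3206 is not among them, so fast-forward is not possible.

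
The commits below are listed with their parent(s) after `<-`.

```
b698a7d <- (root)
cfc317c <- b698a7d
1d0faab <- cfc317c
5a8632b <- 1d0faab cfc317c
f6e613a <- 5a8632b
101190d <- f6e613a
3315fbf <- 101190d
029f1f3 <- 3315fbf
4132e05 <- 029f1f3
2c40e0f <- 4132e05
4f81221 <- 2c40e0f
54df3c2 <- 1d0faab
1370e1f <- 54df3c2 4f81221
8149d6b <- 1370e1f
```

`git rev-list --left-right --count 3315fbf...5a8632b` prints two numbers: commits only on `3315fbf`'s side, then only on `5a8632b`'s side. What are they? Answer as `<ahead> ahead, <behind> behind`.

3 ahead, 0 behind

Reachable from 3315fbf: {101190d, 1d0faab, 3315fbf, 5a8632b, b698a7d, cfc317c, f6e613a}.
Reachable from 5a8632b: {1d0faab, 5a8632b, b698a7d, cfc317c}.
Only in 3315fbf's history (ahead): {101190d, 3315fbf, f6e613a} — 3.
Only in 5a8632b's history (behind): {} — 0.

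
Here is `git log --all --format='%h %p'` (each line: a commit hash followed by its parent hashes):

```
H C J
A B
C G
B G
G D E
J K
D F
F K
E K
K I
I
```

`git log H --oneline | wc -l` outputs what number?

Walking parent pointers from H: reachable set = {C, D, E, F, G, H, I, J, K}.
That is 9 commits.

9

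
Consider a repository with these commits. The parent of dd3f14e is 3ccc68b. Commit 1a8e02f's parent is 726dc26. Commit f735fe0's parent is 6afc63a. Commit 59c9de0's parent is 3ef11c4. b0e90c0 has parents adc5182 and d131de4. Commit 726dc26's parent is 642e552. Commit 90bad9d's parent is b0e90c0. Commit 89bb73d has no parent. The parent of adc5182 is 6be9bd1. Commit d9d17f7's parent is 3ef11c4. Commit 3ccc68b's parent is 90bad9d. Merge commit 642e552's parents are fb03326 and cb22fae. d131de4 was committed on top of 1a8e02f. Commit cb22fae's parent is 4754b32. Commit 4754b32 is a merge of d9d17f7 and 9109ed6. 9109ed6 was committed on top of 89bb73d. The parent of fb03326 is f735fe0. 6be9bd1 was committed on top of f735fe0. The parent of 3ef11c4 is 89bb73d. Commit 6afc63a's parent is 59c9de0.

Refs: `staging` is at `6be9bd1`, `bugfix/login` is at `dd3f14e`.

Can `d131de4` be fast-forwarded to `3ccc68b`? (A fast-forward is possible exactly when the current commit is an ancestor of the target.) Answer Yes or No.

A fast-forward from d131de4 to 3ccc68b is possible iff d131de4 is an ancestor of 3ccc68b.
Ancestors of 3ccc68b: {1a8e02f, 3ccc68b, 3ef11c4, 4754b32, 59c9de0, 642e552, 6afc63a, 6be9bd1, 726dc26, 89bb73d, 90bad9d, 9109ed6, adc5182, b0e90c0, cb22fae, d131de4, d9d17f7, f735fe0, fb03326}.
d131de4 is among them, so fast-forward is possible.

Yes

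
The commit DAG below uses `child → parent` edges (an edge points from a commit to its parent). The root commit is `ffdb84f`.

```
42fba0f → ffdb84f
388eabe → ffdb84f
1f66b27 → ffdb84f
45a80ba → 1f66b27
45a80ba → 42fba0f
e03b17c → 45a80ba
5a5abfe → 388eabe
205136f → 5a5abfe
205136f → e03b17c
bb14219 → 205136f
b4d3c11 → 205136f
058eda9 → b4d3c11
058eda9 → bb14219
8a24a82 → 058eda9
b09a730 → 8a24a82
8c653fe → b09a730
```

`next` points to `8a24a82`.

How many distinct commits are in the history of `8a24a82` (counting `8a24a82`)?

Walking parent pointers from 8a24a82: reachable set = {058eda9, 1f66b27, 205136f, 388eabe, 42fba0f, 45a80ba, 5a5abfe, 8a24a82, b4d3c11, bb14219, e03b17c, ffdb84f}.
That is 12 commits.

12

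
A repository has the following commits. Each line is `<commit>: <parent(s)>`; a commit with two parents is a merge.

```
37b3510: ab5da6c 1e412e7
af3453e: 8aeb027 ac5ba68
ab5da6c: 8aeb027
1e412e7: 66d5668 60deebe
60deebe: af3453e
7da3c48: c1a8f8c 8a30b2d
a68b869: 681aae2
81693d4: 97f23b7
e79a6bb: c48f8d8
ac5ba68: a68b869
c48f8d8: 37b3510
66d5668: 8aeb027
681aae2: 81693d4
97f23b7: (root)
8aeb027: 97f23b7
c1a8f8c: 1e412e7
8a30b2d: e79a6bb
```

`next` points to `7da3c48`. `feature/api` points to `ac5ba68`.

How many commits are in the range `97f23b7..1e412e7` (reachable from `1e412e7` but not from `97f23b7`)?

Reachable from 1e412e7: {1e412e7, 60deebe, 66d5668, 681aae2, 81693d4, 8aeb027, 97f23b7, a68b869, ac5ba68, af3453e}.
Reachable from 97f23b7: {97f23b7}.
In 1e412e7's history but not 97f23b7's: {1e412e7, 60deebe, 66d5668, 681aae2, 81693d4, 8aeb027, a68b869, ac5ba68, af3453e} — 9 commits.

9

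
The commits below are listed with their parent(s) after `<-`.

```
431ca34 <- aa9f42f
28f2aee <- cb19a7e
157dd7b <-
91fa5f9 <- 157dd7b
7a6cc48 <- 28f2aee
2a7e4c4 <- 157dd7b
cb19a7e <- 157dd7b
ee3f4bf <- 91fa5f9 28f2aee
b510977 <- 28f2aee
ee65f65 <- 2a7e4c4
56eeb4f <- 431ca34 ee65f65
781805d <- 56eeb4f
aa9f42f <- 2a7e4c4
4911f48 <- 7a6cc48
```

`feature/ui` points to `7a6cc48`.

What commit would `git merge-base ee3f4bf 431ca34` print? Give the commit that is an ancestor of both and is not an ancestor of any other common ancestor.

Ancestors of ee3f4bf: {157dd7b, 28f2aee, 91fa5f9, cb19a7e, ee3f4bf}.
Ancestors of 431ca34: {157dd7b, 2a7e4c4, 431ca34, aa9f42f}.
Common ancestors: {157dd7b}.
The only common ancestor is 157dd7b, so it is the merge base.

157dd7b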